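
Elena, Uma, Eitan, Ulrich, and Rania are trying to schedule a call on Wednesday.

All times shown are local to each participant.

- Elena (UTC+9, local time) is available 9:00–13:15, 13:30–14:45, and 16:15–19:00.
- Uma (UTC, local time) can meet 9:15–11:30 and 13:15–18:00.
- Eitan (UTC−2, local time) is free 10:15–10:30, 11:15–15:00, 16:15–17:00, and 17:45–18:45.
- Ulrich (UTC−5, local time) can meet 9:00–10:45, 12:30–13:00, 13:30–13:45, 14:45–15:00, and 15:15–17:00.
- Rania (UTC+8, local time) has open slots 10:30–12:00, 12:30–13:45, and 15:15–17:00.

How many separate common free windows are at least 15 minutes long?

0

Elena → UTC: 00:00–04:15, 04:30–05:45, 07:15–10:00.
Uma → UTC: 09:15–11:30, 13:15–18:00.
Eitan → UTC: 12:15–12:30, 13:15–17:00, 18:15–19:00, 19:45–20:45.
Ulrich → UTC: 14:00–15:45, 17:30–18:00, 18:30–18:45, 19:45–20:00, 20:15–22:00.
Rania → UTC: 02:30–04:00, 04:30–05:45, 07:15–09:00.
Elena ∩ Uma: 09:15–10:00.
Elena ∩ Uma ∩ Eitan: (none).
Elena ∩ Uma ∩ Eitan ∩ Ulrich: (none).
Elena ∩ Uma ∩ Eitan ∩ Ulrich ∩ Rania: (none).
Windows ≥ 15 min: (none).
That's 0 windows.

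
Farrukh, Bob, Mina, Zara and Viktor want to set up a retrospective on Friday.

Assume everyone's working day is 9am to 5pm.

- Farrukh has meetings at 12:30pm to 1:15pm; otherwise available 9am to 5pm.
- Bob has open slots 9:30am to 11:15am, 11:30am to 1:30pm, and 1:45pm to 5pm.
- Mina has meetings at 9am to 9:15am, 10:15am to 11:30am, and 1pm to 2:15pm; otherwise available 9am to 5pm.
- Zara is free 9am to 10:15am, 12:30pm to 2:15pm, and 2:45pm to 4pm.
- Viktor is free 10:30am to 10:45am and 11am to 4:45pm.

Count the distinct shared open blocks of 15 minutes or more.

Farrukh free within 09:00–17:00: 09:00–12:30, 13:15–17:00.
Mina free within 09:00–17:00: 09:15–10:15, 11:30–13:00, 14:15–17:00.
Farrukh ∩ Bob: 09:30–11:15, 11:30–12:30, 13:15–13:30, 13:45–17:00.
Farrukh ∩ Bob ∩ Mina: 09:30–10:15, 11:30–12:30, 14:15–17:00.
Farrukh ∩ Bob ∩ Mina ∩ Zara: 09:30–10:15, 14:45–16:00.
Farrukh ∩ Bob ∩ Mina ∩ Zara ∩ Viktor: 14:45–16:00.
Windows ≥ 15 min: 14:45–16:00.
That's 1 window.

1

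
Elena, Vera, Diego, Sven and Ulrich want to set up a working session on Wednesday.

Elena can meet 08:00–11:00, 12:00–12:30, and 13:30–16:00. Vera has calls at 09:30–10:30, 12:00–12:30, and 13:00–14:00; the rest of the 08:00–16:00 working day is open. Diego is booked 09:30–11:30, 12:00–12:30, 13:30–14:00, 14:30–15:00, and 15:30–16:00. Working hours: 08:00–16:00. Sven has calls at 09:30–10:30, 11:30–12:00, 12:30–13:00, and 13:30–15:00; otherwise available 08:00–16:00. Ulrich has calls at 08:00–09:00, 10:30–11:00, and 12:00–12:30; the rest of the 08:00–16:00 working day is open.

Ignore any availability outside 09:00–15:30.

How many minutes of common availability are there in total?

Vera free within 08:00–16:00: 08:00–09:30, 10:30–12:00, 12:30–13:00, 14:00–16:00.
Diego free within 08:00–16:00: 08:00–09:30, 11:30–12:00, 12:30–13:30, 14:00–14:30, 15:00–15:30.
Sven free within 08:00–16:00: 08:00–09:30, 10:30–11:30, 12:00–12:30, 13:00–13:30, 15:00–16:00.
Ulrich free within 08:00–16:00: 09:00–10:30, 11:00–12:00, 12:30–16:00.
Elena ∩ Vera: 08:00–09:30, 10:30–11:00, 14:00–16:00.
Elena ∩ Vera ∩ Diego: 08:00–09:30, 14:00–14:30, 15:00–15:30.
Elena ∩ Vera ∩ Diego ∩ Sven: 08:00–09:30, 15:00–15:30.
Elena ∩ Vera ∩ Diego ∩ Sven ∩ Ulrich: 09:00–09:30, 15:00–15:30.
Restricted to 09:00–15:30: 09:00–09:30, 15:00–15:30.
Total common minutes: 30 + 30 = 60.

60 minutes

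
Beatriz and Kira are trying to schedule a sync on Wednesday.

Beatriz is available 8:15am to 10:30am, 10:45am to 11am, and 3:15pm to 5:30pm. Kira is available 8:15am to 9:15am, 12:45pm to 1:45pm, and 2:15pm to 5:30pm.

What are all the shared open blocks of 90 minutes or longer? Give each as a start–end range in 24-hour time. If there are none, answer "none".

Beatriz ∩ Kira: 08:15–09:15, 15:15–17:30.
Windows ≥ 90 min: 15:15–17:30.

15:15–17:30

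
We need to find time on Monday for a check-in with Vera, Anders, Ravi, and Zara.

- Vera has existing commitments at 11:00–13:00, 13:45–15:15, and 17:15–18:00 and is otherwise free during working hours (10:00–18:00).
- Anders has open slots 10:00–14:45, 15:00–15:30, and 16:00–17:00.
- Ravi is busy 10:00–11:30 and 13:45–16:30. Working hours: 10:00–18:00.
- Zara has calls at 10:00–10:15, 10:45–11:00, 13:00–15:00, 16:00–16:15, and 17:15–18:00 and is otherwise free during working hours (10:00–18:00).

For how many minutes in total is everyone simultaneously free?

Vera free within 10:00–18:00: 10:00–11:00, 13:00–13:45, 15:15–17:15.
Ravi free within 10:00–18:00: 11:30–13:45, 16:30–18:00.
Zara free within 10:00–18:00: 10:15–10:45, 11:00–13:00, 15:00–16:00, 16:15–17:15.
Vera ∩ Anders: 10:00–11:00, 13:00–13:45, 15:15–15:30, 16:00–17:00.
Vera ∩ Anders ∩ Ravi: 13:00–13:45, 16:30–17:00.
Vera ∩ Anders ∩ Ravi ∩ Zara: 16:30–17:00.
Total common minutes: 30.

30 minutes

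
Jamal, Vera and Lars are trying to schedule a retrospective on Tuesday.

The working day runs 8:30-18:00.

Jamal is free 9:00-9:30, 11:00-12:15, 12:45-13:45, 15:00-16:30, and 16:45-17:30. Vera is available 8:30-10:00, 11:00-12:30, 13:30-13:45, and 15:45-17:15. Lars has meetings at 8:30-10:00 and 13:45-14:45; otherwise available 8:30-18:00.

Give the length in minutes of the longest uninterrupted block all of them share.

75 minutes

Lars free within 08:30–18:00: 10:00–13:45, 14:45–18:00.
Jamal ∩ Vera: 09:00–09:30, 11:00–12:15, 13:30–13:45, 15:45–16:30, 16:45–17:15.
Jamal ∩ Vera ∩ Lars: 11:00–12:15, 13:30–13:45, 15:45–16:30, 16:45–17:15.
Common window lengths: 75, 15, 45, 30 min; longest is 75.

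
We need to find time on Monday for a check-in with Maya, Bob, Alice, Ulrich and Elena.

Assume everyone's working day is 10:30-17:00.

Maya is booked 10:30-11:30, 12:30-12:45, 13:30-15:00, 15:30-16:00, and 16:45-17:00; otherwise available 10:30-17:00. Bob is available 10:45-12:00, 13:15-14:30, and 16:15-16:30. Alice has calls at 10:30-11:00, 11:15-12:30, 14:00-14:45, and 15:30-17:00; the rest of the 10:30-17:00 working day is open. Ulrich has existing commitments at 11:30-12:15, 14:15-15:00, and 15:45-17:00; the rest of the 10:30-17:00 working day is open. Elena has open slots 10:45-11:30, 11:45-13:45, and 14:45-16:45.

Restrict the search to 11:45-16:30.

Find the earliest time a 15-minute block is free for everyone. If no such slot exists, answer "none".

Maya free within 10:30–17:00: 11:30–12:30, 12:45–13:30, 15:00–15:30, 16:00–16:45.
Alice free within 10:30–17:00: 11:00–11:15, 12:30–14:00, 14:45–15:30.
Ulrich free within 10:30–17:00: 10:30–11:30, 12:15–14:15, 15:00–15:45.
Maya ∩ Bob: 11:30–12:00, 13:15–13:30, 16:15–16:30.
Maya ∩ Bob ∩ Alice: 13:15–13:30.
Maya ∩ Bob ∩ Alice ∩ Ulrich: 13:15–13:30.
Maya ∩ Bob ∩ Alice ∩ Ulrich ∩ Elena: 13:15–13:30.
Restricted to 11:45–16:30: 13:15–13:30.
Windows ≥ 15 min: 13:15–13:30.
Earliest such window starts at 13:15.

13:15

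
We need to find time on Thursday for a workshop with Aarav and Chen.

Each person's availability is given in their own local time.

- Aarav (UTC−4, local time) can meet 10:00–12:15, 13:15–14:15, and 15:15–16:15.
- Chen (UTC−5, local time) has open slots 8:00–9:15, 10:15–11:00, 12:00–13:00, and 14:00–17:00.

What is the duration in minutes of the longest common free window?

60 minutes

Aarav → UTC: 14:00–16:15, 17:15–18:15, 19:15–20:15.
Chen → UTC: 13:00–14:15, 15:15–16:00, 17:00–18:00, 19:00–22:00.
Aarav ∩ Chen: 14:00–14:15, 15:15–16:00, 17:15–18:00, 19:15–20:15.
Common window lengths: 15, 45, 45, 60 min; longest is 60.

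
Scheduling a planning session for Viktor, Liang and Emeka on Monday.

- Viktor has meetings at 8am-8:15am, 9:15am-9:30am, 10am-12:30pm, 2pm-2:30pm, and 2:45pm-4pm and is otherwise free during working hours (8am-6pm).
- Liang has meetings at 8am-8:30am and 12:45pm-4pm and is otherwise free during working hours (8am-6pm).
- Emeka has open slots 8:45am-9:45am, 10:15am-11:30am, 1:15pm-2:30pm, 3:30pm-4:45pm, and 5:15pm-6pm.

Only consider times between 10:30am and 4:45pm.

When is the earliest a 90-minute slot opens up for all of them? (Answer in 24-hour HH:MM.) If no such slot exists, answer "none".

none

Viktor free within 08:00–18:00: 08:15–09:15, 09:30–10:00, 12:30–14:00, 14:30–14:45, 16:00–18:00.
Liang free within 08:00–18:00: 08:30–12:45, 16:00–18:00.
Viktor ∩ Liang: 08:30–09:15, 09:30–10:00, 12:30–12:45, 16:00–18:00.
Viktor ∩ Liang ∩ Emeka: 08:45–09:15, 09:30–09:45, 16:00–16:45, 17:15–18:00.
Restricted to 10:30–16:45: 16:00–16:45.
Windows ≥ 90 min: (none).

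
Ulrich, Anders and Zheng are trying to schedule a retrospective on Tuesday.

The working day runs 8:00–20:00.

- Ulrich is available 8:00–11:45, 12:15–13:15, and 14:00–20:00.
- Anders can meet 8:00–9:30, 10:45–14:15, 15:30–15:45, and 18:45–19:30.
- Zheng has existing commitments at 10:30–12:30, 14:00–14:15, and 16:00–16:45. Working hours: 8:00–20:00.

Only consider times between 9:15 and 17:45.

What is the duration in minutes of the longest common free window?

Zheng free within 08:00–20:00: 08:00–10:30, 12:30–14:00, 14:15–16:00, 16:45–20:00.
Ulrich ∩ Anders: 08:00–09:30, 10:45–11:45, 12:15–13:15, 14:00–14:15, 15:30–15:45, 18:45–19:30.
Ulrich ∩ Anders ∩ Zheng: 08:00–09:30, 12:30–13:15, 15:30–15:45, 18:45–19:30.
Restricted to 09:15–17:45: 09:15–09:30, 12:30–13:15, 15:30–15:45.
Common window lengths: 15, 45, 15 min; longest is 45.

45 minutes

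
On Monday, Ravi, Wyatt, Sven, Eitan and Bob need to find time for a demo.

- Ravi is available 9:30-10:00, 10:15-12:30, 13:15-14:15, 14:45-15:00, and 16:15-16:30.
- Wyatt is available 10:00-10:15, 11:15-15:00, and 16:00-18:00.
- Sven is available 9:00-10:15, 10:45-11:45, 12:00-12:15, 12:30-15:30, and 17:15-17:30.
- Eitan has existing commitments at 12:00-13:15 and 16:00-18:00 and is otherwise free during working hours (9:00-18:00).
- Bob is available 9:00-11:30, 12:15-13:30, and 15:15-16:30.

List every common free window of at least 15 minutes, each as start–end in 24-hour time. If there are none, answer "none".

Eitan free within 09:00–18:00: 09:00–12:00, 13:15–16:00.
Ravi ∩ Wyatt: 11:15–12:30, 13:15–14:15, 14:45–15:00, 16:15–16:30.
Ravi ∩ Wyatt ∩ Sven: 11:15–11:45, 12:00–12:15, 13:15–14:15, 14:45–15:00.
Ravi ∩ Wyatt ∩ Sven ∩ Eitan: 11:15–11:45, 13:15–14:15, 14:45–15:00.
Ravi ∩ Wyatt ∩ Sven ∩ Eitan ∩ Bob: 11:15–11:30, 13:15–13:30.
Windows ≥ 15 min: 11:15–11:30, 13:15–13:30.

11:15–11:30, 13:15–13:30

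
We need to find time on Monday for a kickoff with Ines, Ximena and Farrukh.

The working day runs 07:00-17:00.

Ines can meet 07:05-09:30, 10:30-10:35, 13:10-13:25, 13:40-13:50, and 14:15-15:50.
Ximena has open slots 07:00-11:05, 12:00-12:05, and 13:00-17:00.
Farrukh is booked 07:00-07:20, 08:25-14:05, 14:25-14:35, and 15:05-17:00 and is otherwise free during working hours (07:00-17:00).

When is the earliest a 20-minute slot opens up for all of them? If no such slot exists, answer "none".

07:20

Farrukh free within 07:00–17:00: 07:20–08:25, 14:05–14:25, 14:35–15:05.
Ines ∩ Ximena: 07:05–09:30, 10:30–10:35, 13:10–13:25, 13:40–13:50, 14:15–15:50.
Ines ∩ Ximena ∩ Farrukh: 07:20–08:25, 14:15–14:25, 14:35–15:05.
Windows ≥ 20 min: 07:20–08:25, 14:35–15:05.
Earliest such window starts at 07:20.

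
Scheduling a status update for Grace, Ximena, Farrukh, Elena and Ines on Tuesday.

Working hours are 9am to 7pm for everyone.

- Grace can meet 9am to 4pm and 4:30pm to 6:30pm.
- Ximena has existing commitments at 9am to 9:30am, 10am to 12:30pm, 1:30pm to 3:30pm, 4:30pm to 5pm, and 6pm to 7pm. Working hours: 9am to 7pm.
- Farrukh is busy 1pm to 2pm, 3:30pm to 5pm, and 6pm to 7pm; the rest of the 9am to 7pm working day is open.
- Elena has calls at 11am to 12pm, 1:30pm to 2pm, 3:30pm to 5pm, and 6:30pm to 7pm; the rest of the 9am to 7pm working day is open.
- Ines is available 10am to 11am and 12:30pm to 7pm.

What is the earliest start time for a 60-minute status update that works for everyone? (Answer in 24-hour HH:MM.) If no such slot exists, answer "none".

17:00

Ximena free within 09:00–19:00: 09:30–10:00, 12:30–13:30, 15:30–16:30, 17:00–18:00.
Farrukh free within 09:00–19:00: 09:00–13:00, 14:00–15:30, 17:00–18:00.
Elena free within 09:00–19:00: 09:00–11:00, 12:00–13:30, 14:00–15:30, 17:00–18:30.
Grace ∩ Ximena: 09:30–10:00, 12:30–13:30, 15:30–16:00, 17:00–18:00.
Grace ∩ Ximena ∩ Farrukh: 09:30–10:00, 12:30–13:00, 17:00–18:00.
Grace ∩ Ximena ∩ Farrukh ∩ Elena: 09:30–10:00, 12:30–13:00, 17:00–18:00.
Grace ∩ Ximena ∩ Farrukh ∩ Elena ∩ Ines: 12:30–13:00, 17:00–18:00.
Windows ≥ 60 min: 17:00–18:00.
Earliest such window starts at 17:00.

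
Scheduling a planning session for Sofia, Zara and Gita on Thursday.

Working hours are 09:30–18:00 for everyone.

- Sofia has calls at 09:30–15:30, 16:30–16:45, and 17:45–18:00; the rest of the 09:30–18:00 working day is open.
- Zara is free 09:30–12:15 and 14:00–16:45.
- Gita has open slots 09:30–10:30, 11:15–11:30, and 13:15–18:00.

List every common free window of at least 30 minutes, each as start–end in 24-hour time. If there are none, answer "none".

Sofia free within 09:30–18:00: 15:30–16:30, 16:45–17:45.
Sofia ∩ Zara: 15:30–16:30.
Sofia ∩ Zara ∩ Gita: 15:30–16:30.
Windows ≥ 30 min: 15:30–16:30.

15:30–16:30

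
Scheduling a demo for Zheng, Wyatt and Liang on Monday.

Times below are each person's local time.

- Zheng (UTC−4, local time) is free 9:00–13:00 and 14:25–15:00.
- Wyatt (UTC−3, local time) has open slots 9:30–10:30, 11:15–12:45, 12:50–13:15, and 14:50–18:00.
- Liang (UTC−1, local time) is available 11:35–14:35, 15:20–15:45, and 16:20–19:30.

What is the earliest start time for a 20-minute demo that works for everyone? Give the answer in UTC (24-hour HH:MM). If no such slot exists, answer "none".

Zheng → UTC: 13:00–17:00, 18:25–19:00.
Wyatt → UTC: 12:30–13:30, 14:15–15:45, 15:50–16:15, 17:50–21:00.
Liang → UTC: 12:35–15:35, 16:20–16:45, 17:20–20:30.
Zheng ∩ Wyatt: 13:00–13:30, 14:15–15:45, 15:50–16:15, 18:25–19:00.
Zheng ∩ Wyatt ∩ Liang: 13:00–13:30, 14:15–15:35, 18:25–19:00.
Windows ≥ 20 min: 13:00–13:30, 14:15–15:35, 18:25–19:00.
Earliest such window starts at 13:00.

13:00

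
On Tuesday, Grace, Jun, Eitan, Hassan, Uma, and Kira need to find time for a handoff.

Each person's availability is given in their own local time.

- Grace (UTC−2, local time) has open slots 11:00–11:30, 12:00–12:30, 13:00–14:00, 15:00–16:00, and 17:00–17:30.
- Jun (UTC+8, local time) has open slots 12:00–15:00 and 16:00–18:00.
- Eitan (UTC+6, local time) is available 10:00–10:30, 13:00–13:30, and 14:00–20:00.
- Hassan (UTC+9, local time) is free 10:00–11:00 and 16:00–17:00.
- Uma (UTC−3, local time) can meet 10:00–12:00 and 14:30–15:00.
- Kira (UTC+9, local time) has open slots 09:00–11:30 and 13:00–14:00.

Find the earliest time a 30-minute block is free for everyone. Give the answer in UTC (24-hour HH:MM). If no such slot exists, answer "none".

none

Grace → UTC: 13:00–13:30, 14:00–14:30, 15:00–16:00, 17:00–18:00, 19:00–19:30.
Jun → UTC: 04:00–07:00, 08:00–10:00.
Eitan → UTC: 04:00–04:30, 07:00–07:30, 08:00–14:00.
Hassan → UTC: 01:00–02:00, 07:00–08:00.
Uma → UTC: 13:00–15:00, 17:30–18:00.
Kira → UTC: 00:00–02:30, 04:00–05:00.
Grace ∩ Jun: (none).
Grace ∩ Jun ∩ Eitan: (none).
Grace ∩ Jun ∩ Eitan ∩ Hassan: (none).
Grace ∩ Jun ∩ Eitan ∩ Hassan ∩ Uma: (none).
Grace ∩ Jun ∩ Eitan ∩ Hassan ∩ Uma ∩ Kira: (none).
Windows ≥ 30 min: (none).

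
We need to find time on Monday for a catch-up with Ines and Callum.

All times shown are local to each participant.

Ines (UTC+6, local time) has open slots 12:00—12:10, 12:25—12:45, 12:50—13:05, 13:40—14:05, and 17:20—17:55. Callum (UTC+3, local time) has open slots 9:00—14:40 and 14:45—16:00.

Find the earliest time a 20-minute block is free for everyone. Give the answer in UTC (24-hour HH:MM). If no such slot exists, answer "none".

Ines → UTC: 06:00–06:10, 06:25–06:45, 06:50–07:05, 07:40–08:05, 11:20–11:55.
Callum → UTC: 06:00–11:40, 11:45–13:00.
Ines ∩ Callum: 06:00–06:10, 06:25–06:45, 06:50–07:05, 07:40–08:05, 11:20–11:40, 11:45–11:55.
Windows ≥ 20 min: 06:25–06:45, 07:40–08:05, 11:20–11:40.
Earliest such window starts at 06:25.

06:25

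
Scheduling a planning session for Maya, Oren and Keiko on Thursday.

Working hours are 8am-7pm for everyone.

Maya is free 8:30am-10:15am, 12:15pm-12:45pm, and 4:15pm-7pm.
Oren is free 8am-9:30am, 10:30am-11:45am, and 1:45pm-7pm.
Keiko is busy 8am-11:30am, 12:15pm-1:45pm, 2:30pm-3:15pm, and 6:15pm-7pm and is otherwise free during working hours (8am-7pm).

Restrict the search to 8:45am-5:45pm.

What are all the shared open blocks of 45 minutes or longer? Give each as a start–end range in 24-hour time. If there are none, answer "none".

Keiko free within 08:00–19:00: 11:30–12:15, 13:45–14:30, 15:15–18:15.
Maya ∩ Oren: 08:30–09:30, 16:15–19:00.
Maya ∩ Oren ∩ Keiko: 16:15–18:15.
Restricted to 08:45–17:45: 16:15–17:45.
Windows ≥ 45 min: 16:15–17:45.

16:15–17:45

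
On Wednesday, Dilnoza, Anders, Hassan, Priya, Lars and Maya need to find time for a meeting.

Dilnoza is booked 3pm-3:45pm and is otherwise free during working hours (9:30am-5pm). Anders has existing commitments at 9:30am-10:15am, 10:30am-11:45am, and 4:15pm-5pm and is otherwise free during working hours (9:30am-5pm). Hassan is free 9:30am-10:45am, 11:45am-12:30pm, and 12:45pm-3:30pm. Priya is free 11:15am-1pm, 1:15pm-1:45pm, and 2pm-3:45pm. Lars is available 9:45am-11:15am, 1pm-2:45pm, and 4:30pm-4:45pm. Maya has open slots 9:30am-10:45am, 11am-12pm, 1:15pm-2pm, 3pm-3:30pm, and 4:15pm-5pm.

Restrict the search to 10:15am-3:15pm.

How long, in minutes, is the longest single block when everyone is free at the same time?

Dilnoza free within 09:30–17:00: 09:30–15:00, 15:45–17:00.
Anders free within 09:30–17:00: 10:15–10:30, 11:45–16:15.
Dilnoza ∩ Anders: 10:15–10:30, 11:45–15:00, 15:45–16:15.
Dilnoza ∩ Anders ∩ Hassan: 10:15–10:30, 11:45–12:30, 12:45–15:00.
Dilnoza ∩ Anders ∩ Hassan ∩ Priya: 11:45–12:30, 12:45–13:00, 13:15–13:45, 14:00–15:00.
Dilnoza ∩ Anders ∩ Hassan ∩ Priya ∩ Lars: 13:15–13:45, 14:00–14:45.
Dilnoza ∩ Anders ∩ Hassan ∩ Priya ∩ Lars ∩ Maya: 13:15–13:45.
Restricted to 10:15–15:15: 13:15–13:45.
Single common window of 30 minutes.

30 minutes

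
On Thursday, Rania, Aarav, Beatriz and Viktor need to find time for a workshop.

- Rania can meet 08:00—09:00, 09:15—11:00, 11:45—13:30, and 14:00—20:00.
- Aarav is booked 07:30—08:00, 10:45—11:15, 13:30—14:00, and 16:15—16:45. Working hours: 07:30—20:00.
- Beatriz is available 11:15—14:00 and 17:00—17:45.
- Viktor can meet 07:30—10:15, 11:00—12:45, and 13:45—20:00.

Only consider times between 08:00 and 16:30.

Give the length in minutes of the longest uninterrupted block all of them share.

Aarav free within 07:30–20:00: 08:00–10:45, 11:15–13:30, 14:00–16:15, 16:45–20:00.
Rania ∩ Aarav: 08:00–09:00, 09:15–10:45, 11:45–13:30, 14:00–16:15, 16:45–20:00.
Rania ∩ Aarav ∩ Beatriz: 11:45–13:30, 17:00–17:45.
Rania ∩ Aarav ∩ Beatriz ∩ Viktor: 11:45–12:45, 17:00–17:45.
Restricted to 08:00–16:30: 11:45–12:45.
Single common window of 60 minutes.

60 minutes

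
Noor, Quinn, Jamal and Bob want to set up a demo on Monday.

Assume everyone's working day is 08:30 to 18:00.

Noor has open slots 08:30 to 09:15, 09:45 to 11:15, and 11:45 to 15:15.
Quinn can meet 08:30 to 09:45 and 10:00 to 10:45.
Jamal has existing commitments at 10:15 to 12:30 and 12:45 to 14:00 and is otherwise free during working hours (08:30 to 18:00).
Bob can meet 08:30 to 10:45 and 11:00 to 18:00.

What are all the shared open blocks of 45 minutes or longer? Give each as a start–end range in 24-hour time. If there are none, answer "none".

08:30–09:15

Jamal free within 08:30–18:00: 08:30–10:15, 12:30–12:45, 14:00–18:00.
Noor ∩ Quinn: 08:30–09:15, 10:00–10:45.
Noor ∩ Quinn ∩ Jamal: 08:30–09:15, 10:00–10:15.
Noor ∩ Quinn ∩ Jamal ∩ Bob: 08:30–09:15, 10:00–10:15.
Windows ≥ 45 min: 08:30–09:15.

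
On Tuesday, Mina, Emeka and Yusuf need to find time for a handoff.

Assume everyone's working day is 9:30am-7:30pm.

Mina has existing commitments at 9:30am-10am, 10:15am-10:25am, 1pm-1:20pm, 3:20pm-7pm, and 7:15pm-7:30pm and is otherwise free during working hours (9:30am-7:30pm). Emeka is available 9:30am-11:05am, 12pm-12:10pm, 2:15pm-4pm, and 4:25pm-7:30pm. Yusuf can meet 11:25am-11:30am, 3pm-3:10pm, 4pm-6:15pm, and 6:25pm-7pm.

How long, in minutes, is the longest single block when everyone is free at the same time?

10 minutes

Mina free within 09:30–19:30: 10:00–10:15, 10:25–13:00, 13:20–15:20, 19:00–19:15.
Mina ∩ Emeka: 10:00–10:15, 10:25–11:05, 12:00–12:10, 14:15–15:20, 19:00–19:15.
Mina ∩ Emeka ∩ Yusuf: 15:00–15:10.
Single common window of 10 minutes.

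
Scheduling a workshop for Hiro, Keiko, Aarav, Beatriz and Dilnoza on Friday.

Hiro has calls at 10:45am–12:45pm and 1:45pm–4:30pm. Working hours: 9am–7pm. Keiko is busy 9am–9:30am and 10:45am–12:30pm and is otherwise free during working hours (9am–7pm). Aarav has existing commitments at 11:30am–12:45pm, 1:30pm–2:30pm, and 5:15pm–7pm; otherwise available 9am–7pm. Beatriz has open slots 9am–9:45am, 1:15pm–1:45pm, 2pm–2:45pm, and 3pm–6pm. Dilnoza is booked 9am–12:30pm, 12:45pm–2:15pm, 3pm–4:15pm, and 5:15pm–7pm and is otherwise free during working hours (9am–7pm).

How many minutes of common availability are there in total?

45 minutes

Hiro free within 09:00–19:00: 09:00–10:45, 12:45–13:45, 16:30–19:00.
Keiko free within 09:00–19:00: 09:30–10:45, 12:30–19:00.
Aarav free within 09:00–19:00: 09:00–11:30, 12:45–13:30, 14:30–17:15.
Dilnoza free within 09:00–19:00: 12:30–12:45, 14:15–15:00, 16:15–17:15.
Hiro ∩ Keiko: 09:30–10:45, 12:45–13:45, 16:30–19:00.
Hiro ∩ Keiko ∩ Aarav: 09:30–10:45, 12:45–13:30, 16:30–17:15.
Hiro ∩ Keiko ∩ Aarav ∩ Beatriz: 09:30–09:45, 13:15–13:30, 16:30–17:15.
Hiro ∩ Keiko ∩ Aarav ∩ Beatriz ∩ Dilnoza: 16:30–17:15.
Total common minutes: 45.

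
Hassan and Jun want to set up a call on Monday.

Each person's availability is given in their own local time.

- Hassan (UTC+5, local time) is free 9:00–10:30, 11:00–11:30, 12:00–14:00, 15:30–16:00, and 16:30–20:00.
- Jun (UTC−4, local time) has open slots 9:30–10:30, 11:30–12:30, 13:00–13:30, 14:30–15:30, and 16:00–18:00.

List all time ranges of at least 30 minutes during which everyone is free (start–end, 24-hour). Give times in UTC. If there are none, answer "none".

Hassan → UTC: 04:00–05:30, 06:00–06:30, 07:00–09:00, 10:30–11:00, 11:30–15:00.
Jun → UTC: 13:30–14:30, 15:30–16:30, 17:00–17:30, 18:30–19:30, 20:00–22:00.
Hassan ∩ Jun: 13:30–14:30.
Windows ≥ 30 min: 13:30–14:30.

13:30–14:30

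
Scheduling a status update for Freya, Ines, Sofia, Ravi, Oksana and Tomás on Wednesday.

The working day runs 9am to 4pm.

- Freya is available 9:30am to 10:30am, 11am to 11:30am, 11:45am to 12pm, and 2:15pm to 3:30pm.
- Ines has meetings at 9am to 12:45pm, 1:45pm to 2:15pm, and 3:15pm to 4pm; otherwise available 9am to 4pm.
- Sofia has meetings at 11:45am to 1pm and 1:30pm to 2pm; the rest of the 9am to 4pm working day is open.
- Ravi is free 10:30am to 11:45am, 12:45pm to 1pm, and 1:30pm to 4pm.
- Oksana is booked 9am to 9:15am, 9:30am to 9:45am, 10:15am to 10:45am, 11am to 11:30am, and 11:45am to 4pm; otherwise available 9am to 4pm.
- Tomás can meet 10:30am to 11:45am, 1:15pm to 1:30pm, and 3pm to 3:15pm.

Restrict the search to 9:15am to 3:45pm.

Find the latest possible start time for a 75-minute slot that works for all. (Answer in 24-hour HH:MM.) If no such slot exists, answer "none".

Ines free within 09:00–16:00: 12:45–13:45, 14:15–15:15.
Sofia free within 09:00–16:00: 09:00–11:45, 13:00–13:30, 14:00–16:00.
Oksana free within 09:00–16:00: 09:15–09:30, 09:45–10:15, 10:45–11:00, 11:30–11:45.
Freya ∩ Ines: 14:15–15:15.
Freya ∩ Ines ∩ Sofia: 14:15–15:15.
Freya ∩ Ines ∩ Sofia ∩ Ravi: 14:15–15:15.
Freya ∩ Ines ∩ Sofia ∩ Ravi ∩ Oksana: (none).
Freya ∩ Ines ∩ Sofia ∩ Ravi ∩ Oksana ∩ Tomás: (none).
Restricted to 09:15–15:45: (none).
Windows ≥ 75 min: (none).

none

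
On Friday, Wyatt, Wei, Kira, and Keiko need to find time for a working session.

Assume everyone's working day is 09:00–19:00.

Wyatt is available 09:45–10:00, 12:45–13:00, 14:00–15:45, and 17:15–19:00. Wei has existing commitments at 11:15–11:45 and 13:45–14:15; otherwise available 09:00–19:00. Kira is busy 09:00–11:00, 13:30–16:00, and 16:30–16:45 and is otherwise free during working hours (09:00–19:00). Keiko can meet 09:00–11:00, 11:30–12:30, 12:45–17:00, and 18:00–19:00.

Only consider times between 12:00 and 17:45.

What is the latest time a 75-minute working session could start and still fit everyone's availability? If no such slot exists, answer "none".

none

Wei free within 09:00–19:00: 09:00–11:15, 11:45–13:45, 14:15–19:00.
Kira free within 09:00–19:00: 11:00–13:30, 16:00–16:30, 16:45–19:00.
Wyatt ∩ Wei: 09:45–10:00, 12:45–13:00, 14:15–15:45, 17:15–19:00.
Wyatt ∩ Wei ∩ Kira: 12:45–13:00, 17:15–19:00.
Wyatt ∩ Wei ∩ Kira ∩ Keiko: 12:45–13:00, 18:00–19:00.
Restricted to 12:00–17:45: 12:45–13:00.
Windows ≥ 75 min: (none).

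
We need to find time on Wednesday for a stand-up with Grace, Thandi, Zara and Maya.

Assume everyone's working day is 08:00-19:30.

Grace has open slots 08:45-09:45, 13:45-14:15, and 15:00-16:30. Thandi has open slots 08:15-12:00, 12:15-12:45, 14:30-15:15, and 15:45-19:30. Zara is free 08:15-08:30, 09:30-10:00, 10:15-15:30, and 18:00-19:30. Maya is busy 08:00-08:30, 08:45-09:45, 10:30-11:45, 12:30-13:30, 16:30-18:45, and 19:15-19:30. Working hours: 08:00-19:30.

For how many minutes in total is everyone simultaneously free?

15 minutes

Maya free within 08:00–19:30: 08:30–08:45, 09:45–10:30, 11:45–12:30, 13:30–16:30, 18:45–19:15.
Grace ∩ Thandi: 08:45–09:45, 15:00–15:15, 15:45–16:30.
Grace ∩ Thandi ∩ Zara: 09:30–09:45, 15:00–15:15.
Grace ∩ Thandi ∩ Zara ∩ Maya: 15:00–15:15.
Total common minutes: 15.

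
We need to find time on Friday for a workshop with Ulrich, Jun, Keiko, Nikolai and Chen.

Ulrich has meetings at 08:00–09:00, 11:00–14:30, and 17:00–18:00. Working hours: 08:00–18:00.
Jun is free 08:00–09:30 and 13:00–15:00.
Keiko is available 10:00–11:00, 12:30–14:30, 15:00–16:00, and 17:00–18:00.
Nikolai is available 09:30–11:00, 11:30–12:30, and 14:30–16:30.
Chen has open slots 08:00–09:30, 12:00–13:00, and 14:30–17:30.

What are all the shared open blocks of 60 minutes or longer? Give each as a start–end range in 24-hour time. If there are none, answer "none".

none

Ulrich free within 08:00–18:00: 09:00–11:00, 14:30–17:00.
Ulrich ∩ Jun: 09:00–09:30, 14:30–15:00.
Ulrich ∩ Jun ∩ Keiko: (none).
Ulrich ∩ Jun ∩ Keiko ∩ Nikolai: (none).
Ulrich ∩ Jun ∩ Keiko ∩ Nikolai ∩ Chen: (none).
Windows ≥ 60 min: (none).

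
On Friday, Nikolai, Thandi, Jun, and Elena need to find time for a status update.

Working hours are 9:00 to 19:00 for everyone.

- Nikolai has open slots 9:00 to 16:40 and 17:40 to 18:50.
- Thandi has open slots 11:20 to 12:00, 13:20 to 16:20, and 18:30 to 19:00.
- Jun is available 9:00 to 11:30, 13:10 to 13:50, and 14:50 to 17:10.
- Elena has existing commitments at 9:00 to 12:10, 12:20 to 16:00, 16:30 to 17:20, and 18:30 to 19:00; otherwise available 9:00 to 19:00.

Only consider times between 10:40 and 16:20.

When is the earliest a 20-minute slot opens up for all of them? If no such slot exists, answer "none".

Elena free within 09:00–19:00: 12:10–12:20, 16:00–16:30, 17:20–18:30.
Nikolai ∩ Thandi: 11:20–12:00, 13:20–16:20, 18:30–18:50.
Nikolai ∩ Thandi ∩ Jun: 11:20–11:30, 13:20–13:50, 14:50–16:20.
Nikolai ∩ Thandi ∩ Jun ∩ Elena: 16:00–16:20.
Restricted to 10:40–16:20: 16:00–16:20.
Windows ≥ 20 min: 16:00–16:20.
Earliest such window starts at 16:00.

16:00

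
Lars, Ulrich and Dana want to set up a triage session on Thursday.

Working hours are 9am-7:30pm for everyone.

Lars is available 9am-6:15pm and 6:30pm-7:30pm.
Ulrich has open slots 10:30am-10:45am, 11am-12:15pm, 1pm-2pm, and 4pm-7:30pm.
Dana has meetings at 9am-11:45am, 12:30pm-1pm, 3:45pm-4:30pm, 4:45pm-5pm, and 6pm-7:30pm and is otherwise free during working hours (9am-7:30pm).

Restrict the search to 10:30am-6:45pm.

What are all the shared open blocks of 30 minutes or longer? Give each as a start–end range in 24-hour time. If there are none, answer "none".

11:45–12:15, 13:00–14:00, 17:00–18:00

Dana free within 09:00–19:30: 11:45–12:30, 13:00–15:45, 16:30–16:45, 17:00–18:00.
Lars ∩ Ulrich: 10:30–10:45, 11:00–12:15, 13:00–14:00, 16:00–18:15, 18:30–19:30.
Lars ∩ Ulrich ∩ Dana: 11:45–12:15, 13:00–14:00, 16:30–16:45, 17:00–18:00.
Restricted to 10:30–18:45: 11:45–12:15, 13:00–14:00, 16:30–16:45, 17:00–18:00.
Windows ≥ 30 min: 11:45–12:15, 13:00–14:00, 17:00–18:00.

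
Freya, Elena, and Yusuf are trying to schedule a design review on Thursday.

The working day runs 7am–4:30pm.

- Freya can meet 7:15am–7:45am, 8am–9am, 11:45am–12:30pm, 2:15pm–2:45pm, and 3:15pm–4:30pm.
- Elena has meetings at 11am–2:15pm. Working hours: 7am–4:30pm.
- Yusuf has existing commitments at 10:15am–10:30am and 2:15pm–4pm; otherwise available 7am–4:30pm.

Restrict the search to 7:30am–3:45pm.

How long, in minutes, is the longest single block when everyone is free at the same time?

60 minutes

Elena free within 07:00–16:30: 07:00–11:00, 14:15–16:30.
Yusuf free within 07:00–16:30: 07:00–10:15, 10:30–14:15, 16:00–16:30.
Freya ∩ Elena: 07:15–07:45, 08:00–09:00, 14:15–14:45, 15:15–16:30.
Freya ∩ Elena ∩ Yusuf: 07:15–07:45, 08:00–09:00, 16:00–16:30.
Restricted to 07:30–15:45: 07:30–07:45, 08:00–09:00.
Common window lengths: 15, 60 min; longest is 60.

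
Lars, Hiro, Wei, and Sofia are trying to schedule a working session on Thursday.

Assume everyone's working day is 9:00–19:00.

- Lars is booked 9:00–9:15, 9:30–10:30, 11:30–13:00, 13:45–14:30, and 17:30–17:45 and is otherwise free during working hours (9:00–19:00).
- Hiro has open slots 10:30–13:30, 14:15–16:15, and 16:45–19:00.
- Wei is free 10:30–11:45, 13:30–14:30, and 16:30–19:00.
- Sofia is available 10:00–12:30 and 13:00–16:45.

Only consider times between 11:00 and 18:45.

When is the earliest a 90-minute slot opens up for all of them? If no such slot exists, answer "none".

none

Lars free within 09:00–19:00: 09:15–09:30, 10:30–11:30, 13:00–13:45, 14:30–17:30, 17:45–19:00.
Lars ∩ Hiro: 10:30–11:30, 13:00–13:30, 14:30–16:15, 16:45–17:30, 17:45–19:00.
Lars ∩ Hiro ∩ Wei: 10:30–11:30, 16:45–17:30, 17:45–19:00.
Lars ∩ Hiro ∩ Wei ∩ Sofia: 10:30–11:30.
Restricted to 11:00–18:45: 11:00–11:30.
Windows ≥ 90 min: (none).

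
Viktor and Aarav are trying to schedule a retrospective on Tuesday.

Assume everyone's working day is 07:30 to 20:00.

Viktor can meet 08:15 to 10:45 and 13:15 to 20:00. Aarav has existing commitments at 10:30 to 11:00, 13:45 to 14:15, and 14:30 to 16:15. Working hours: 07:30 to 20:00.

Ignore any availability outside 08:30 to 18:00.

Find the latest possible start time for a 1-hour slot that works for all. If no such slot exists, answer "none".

Aarav free within 07:30–20:00: 07:30–10:30, 11:00–13:45, 14:15–14:30, 16:15–20:00.
Viktor ∩ Aarav: 08:15–10:30, 13:15–13:45, 14:15–14:30, 16:15–20:00.
Restricted to 08:30–18:00: 08:30–10:30, 13:15–13:45, 14:15–14:30, 16:15–18:00.
Windows ≥ 60 min: 08:30–10:30, 16:15–18:00.
Latest start in the last window 16:15–18:00 is 18:00 − 60 min = 17:00.

17:00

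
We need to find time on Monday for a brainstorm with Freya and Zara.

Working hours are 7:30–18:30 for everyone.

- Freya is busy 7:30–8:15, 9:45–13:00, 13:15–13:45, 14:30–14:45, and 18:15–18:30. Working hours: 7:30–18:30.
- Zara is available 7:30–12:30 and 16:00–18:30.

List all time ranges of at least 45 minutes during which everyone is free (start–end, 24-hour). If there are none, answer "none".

Freya free within 07:30–18:30: 08:15–09:45, 13:00–13:15, 13:45–14:30, 14:45–18:15.
Freya ∩ Zara: 08:15–09:45, 16:00–18:15.
Windows ≥ 45 min: 08:15–09:45, 16:00–18:15.

08:15–09:45, 16:00–18:15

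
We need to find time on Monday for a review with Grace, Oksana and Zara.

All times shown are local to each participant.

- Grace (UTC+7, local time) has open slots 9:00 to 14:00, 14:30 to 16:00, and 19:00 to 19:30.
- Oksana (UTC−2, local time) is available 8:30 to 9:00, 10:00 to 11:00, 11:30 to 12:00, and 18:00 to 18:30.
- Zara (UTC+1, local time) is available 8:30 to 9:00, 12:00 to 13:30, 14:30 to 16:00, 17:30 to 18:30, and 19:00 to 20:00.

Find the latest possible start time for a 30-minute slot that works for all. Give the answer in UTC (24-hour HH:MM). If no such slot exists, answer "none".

Grace → UTC: 02:00–07:00, 07:30–09:00, 12:00–12:30.
Oksana → UTC: 10:30–11:00, 12:00–13:00, 13:30–14:00, 20:00–20:30.
Zara → UTC: 07:30–08:00, 11:00–12:30, 13:30–15:00, 16:30–17:30, 18:00–19:00.
Grace ∩ Oksana: 12:00–12:30.
Grace ∩ Oksana ∩ Zara: 12:00–12:30.
Windows ≥ 30 min: 12:00–12:30.
Latest start in the last window 12:00–12:30 is 12:30 − 30 min = 12:00.

12:00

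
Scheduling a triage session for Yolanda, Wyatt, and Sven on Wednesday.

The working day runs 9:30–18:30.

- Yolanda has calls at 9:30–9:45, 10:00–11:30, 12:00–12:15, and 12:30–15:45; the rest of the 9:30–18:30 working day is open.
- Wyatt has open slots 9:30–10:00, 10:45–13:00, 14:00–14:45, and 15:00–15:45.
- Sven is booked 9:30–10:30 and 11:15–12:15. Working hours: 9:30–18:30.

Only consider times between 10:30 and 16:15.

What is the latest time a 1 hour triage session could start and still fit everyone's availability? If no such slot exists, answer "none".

Yolanda free within 09:30–18:30: 09:45–10:00, 11:30–12:00, 12:15–12:30, 15:45–18:30.
Sven free within 09:30–18:30: 10:30–11:15, 12:15–18:30.
Yolanda ∩ Wyatt: 09:45–10:00, 11:30–12:00, 12:15–12:30.
Yolanda ∩ Wyatt ∩ Sven: 12:15–12:30.
Restricted to 10:30–16:15: 12:15–12:30.
Windows ≥ 60 min: (none).

none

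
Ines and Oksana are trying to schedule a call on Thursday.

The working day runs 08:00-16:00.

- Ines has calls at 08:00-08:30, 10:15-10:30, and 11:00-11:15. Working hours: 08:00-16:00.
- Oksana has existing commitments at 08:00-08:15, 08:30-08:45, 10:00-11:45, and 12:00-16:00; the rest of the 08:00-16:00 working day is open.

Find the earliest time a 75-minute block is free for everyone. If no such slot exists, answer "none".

Ines free within 08:00–16:00: 08:30–10:15, 10:30–11:00, 11:15–16:00.
Oksana free within 08:00–16:00: 08:15–08:30, 08:45–10:00, 11:45–12:00.
Ines ∩ Oksana: 08:45–10:00, 11:45–12:00.
Windows ≥ 75 min: 08:45–10:00.
Earliest such window starts at 08:45.

08:45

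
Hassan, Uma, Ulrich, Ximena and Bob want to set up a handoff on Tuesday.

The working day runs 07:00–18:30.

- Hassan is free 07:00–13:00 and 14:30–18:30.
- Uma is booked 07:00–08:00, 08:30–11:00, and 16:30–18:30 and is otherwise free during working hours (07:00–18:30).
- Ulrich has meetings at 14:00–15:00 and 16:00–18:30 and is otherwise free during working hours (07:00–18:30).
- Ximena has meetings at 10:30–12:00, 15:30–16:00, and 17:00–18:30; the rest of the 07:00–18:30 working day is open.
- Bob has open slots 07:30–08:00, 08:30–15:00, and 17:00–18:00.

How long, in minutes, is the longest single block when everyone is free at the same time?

Uma free within 07:00–18:30: 08:00–08:30, 11:00–16:30.
Ulrich free within 07:00–18:30: 07:00–14:00, 15:00–16:00.
Ximena free within 07:00–18:30: 07:00–10:30, 12:00–15:30, 16:00–17:00.
Hassan ∩ Uma: 08:00–08:30, 11:00–13:00, 14:30–16:30.
Hassan ∩ Uma ∩ Ulrich: 08:00–08:30, 11:00–13:00, 15:00–16:00.
Hassan ∩ Uma ∩ Ulrich ∩ Ximena: 08:00–08:30, 12:00–13:00, 15:00–15:30.
Hassan ∩ Uma ∩ Ulrich ∩ Ximena ∩ Bob: 12:00–13:00.
Single common window of 60 minutes.

60 minutes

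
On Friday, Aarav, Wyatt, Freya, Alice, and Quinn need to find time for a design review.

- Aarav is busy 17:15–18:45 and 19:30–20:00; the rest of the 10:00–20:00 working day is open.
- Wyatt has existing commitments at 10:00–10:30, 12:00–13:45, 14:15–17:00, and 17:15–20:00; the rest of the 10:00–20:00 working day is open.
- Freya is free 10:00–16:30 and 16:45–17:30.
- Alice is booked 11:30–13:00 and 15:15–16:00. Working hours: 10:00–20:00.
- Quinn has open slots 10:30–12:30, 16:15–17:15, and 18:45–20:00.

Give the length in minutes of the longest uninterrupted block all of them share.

Aarav free within 10:00–20:00: 10:00–17:15, 18:45–19:30.
Wyatt free within 10:00–20:00: 10:30–12:00, 13:45–14:15, 17:00–17:15.
Alice free within 10:00–20:00: 10:00–11:30, 13:00–15:15, 16:00–20:00.
Aarav ∩ Wyatt: 10:30–12:00, 13:45–14:15, 17:00–17:15.
Aarav ∩ Wyatt ∩ Freya: 10:30–12:00, 13:45–14:15, 17:00–17:15.
Aarav ∩ Wyatt ∩ Freya ∩ Alice: 10:30–11:30, 13:45–14:15, 17:00–17:15.
Aarav ∩ Wyatt ∩ Freya ∩ Alice ∩ Quinn: 10:30–11:30, 17:00–17:15.
Common window lengths: 60, 15 min; longest is 60.

60 minutes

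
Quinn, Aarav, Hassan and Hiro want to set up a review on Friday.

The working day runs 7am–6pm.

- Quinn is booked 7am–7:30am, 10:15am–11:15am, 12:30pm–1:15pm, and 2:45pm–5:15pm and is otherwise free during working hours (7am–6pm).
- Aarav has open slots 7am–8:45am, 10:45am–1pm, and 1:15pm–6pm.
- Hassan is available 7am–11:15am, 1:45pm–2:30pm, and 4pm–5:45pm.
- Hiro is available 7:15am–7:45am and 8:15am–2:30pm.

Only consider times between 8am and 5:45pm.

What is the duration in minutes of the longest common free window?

45 minutes

Quinn free within 07:00–18:00: 07:30–10:15, 11:15–12:30, 13:15–14:45, 17:15–18:00.
Quinn ∩ Aarav: 07:30–08:45, 11:15–12:30, 13:15–14:45, 17:15–18:00.
Quinn ∩ Aarav ∩ Hassan: 07:30–08:45, 13:45–14:30, 17:15–17:45.
Quinn ∩ Aarav ∩ Hassan ∩ Hiro: 07:30–07:45, 08:15–08:45, 13:45–14:30.
Restricted to 08:00–17:45: 08:15–08:45, 13:45–14:30.
Common window lengths: 30, 45 min; longest is 45.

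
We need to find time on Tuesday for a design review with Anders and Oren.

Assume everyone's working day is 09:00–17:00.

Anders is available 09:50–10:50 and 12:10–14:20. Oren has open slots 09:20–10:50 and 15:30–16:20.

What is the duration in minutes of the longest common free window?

60 minutes

Anders ∩ Oren: 09:50–10:50.
Single common window of 60 minutes.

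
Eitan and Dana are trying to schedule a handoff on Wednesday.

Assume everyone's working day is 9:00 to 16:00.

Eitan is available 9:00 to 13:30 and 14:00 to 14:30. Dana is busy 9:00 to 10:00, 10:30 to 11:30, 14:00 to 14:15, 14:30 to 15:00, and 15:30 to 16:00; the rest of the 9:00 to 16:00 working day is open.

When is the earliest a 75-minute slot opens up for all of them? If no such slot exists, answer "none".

11:30

Dana free within 09:00–16:00: 10:00–10:30, 11:30–14:00, 14:15–14:30, 15:00–15:30.
Eitan ∩ Dana: 10:00–10:30, 11:30–13:30, 14:15–14:30.
Windows ≥ 75 min: 11:30–13:30.
Earliest such window starts at 11:30.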